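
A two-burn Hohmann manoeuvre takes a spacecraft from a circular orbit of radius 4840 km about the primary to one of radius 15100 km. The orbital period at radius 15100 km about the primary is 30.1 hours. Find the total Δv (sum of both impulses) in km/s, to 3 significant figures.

Δv = 0.622 km/s

From Kepler's third law T² = 4π²r³/μ at r = 15100 km, T = 30.1 hours = 30.1 × 3600 s = 1.0836×10^5 s: μ = 4π²r³/T² = 11575.8 km³/s².
Transfer-ellipse semi-major axis a_t = (r₁ + r₂)/2 = (4840 + 15100)/2 = 9970 km.
Circular speed at r₁: v₁ = √(μ/r₁) = √(11575.8/4840) = 1.5465 km/s.
Transfer-orbit speed at r₁ (vis-viva equation): v_p = √[μ(2/r₁ − 1/a_t)] = 1.9032 km/s.
First burn Δv₁ = |v_p − v₁| = 0.3567 km/s.
Circular speed at r₂: v₂ = √(μ/r₂) = 0.87556 km/s.
Transfer-orbit speed at r₂: v_a = √[μ(2/r₂ − 1/a_t)] = 0.61005 km/s.
Second burn Δv₂ = |v₂ − v_a| = 0.2655 km/s.
Δv = Δv₁ + Δv₂ = 0.3567 + 0.2655 = 0.6222 km/s.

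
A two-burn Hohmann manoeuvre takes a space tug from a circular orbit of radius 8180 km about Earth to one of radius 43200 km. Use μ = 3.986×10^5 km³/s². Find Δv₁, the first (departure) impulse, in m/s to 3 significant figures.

Δv₁ = 2070 m/s

The Hohmann ellipse has a_t = (r₁ + r₂)/2 = 25690 km.
On the circular orbit at r = 8180 km, v_c = √(μ/r) = 6.9806 km/s.
Vis-viva on the transfer ellipse at r = 8180 km gives v_t = √[μ(2/r − 1/a_t)] = 9.0522 km/s.
Δv₁ = |v_t − v_c| = |9.0522 − 6.9806| = 2.072 km/s.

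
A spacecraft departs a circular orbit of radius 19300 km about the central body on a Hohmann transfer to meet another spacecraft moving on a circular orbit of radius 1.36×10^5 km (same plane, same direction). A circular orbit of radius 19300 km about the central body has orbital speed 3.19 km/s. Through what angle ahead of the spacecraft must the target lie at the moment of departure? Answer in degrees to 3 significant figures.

From the circular-orbit relation v² = μ/r at r = 19300 km: μ = v²r = (3.19)² × 19300 = 1.96399×10^5 km³/s².
The Hohmann ellipse has a_t = (r₁ + r₂)/2 = 77650 km.
Transfer time t = π√(a_t³/μ) = 1.534×10^5 s.
The target's mean motion on its circular orbit is ω₂ = √(μ/r₂³) = 8.836×10^-6 rad/s.
Angle swept by the target during transfer: ω₂·t = 1.3554 rad = 77.66°.
Arrival is 180° from departure on the ellipse, so φ = 180° − 77.66° = 102°.

φ = 102°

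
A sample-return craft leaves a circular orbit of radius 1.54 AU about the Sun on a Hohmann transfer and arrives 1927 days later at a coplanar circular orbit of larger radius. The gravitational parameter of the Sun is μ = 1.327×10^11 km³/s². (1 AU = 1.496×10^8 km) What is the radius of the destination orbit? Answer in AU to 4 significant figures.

r₂ = 8.081 AU

In km: r₁ = 1.54 × 1.496×10^8 = 2.30384×10^8 km.
Transfer time t = 1927 days = 1.664928×10^8 s, and t = π√(a_t³/μ).
So a_t = (μ t²/π²)^(1/3) = (1.327×10^11 × (1.664928×10^8)² / π²)^(1/3) = 7.1965×10^8 km.
Since a_t = (r₁ + r₂)/2, r₂ = 2a_t − r₁ = 2×7.1965×10^8 − 2.30384×10^8 = 1.208916×10^9 km.
In AU: r₂ = 1.208916×10^9 / 1.496×10^8 = 8.081 AU.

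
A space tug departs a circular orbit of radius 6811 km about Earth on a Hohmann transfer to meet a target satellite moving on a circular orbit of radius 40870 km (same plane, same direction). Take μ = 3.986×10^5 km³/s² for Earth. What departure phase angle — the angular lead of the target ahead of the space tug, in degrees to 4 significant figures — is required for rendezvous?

φ = 99.81°

Semi-major axis of the transfer orbit: a_t = (6811 + 40870)/2 = 23840.5 km.
The half-period of the transfer ellipse is t = π√(a_t³/μ) = 18317 s.
The target's mean motion on its circular orbit is ω₂ = √(μ/r₂³) = 7.6412×10^-5 rad/s.
Angle swept by the target during transfer: ω₂·t = 1.3996 rad = 80.19°.
Arrival is 180° from departure on the ellipse, so φ = 180° − 80.19° = 99.81°.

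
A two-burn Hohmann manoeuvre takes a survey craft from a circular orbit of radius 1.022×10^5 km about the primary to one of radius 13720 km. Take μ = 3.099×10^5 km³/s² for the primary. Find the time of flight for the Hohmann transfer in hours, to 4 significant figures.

The Hohmann ellipse has a_t = (r₁ + r₂)/2 = 57960 km.
Transfer time t = π√(a_t³/μ) = π√((57960)³ / 3.099×10^5) = 78747 s.
Converting: 78747 s ÷ 3600 s/hour = 21.87 hours.

t = 21.87 hours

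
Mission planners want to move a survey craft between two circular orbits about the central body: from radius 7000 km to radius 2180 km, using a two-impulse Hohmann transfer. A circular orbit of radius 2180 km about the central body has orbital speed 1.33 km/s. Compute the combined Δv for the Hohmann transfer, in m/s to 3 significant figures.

From the circular-orbit relation v² = μ/r at r = 2180 km: μ = v²r = (1.33)² × 2180 = 3856.20 km³/s².
The Hohmann ellipse has a_t = (r₁ + r₂)/2 = 4590 km.
Circular speed at r₁: v₁ = √(μ/r₁) = √(3856.20/7000) = 0.7422 km/s.
Transfer-orbit speed at r₁ (vis-viva equation): v_a = √[μ(2/r₁ − 1/a_t)] = 0.5115 km/s.
First burn Δv₁ = |v_a − v₁| = 0.2307 km/s.
At r₂, v₂ = √(μ/r₂) = 1.3300 km/s.
Transfer-orbit speed at r₂: v_p = √[μ(2/r₂ − 1/a_t)] = 1.6425 km/s.
Second burn Δv₂ = |v₂ − v_p| = 0.3125 km/s.
Δv = Δv₁ + Δv₂ = 0.2307 + 0.3125 = 0.5432 km/s.

Δv = 543 m/s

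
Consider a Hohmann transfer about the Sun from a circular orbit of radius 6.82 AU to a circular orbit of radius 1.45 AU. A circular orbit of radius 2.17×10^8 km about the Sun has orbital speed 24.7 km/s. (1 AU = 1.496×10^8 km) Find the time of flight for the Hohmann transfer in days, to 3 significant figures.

t = 1540 days

From the circular-orbit relation v² = μ/r at r = 2.17×10^8 km: μ = v²r = (24.7)² × 2.17×10^8 = 1.32390×10^11 km³/s².
In km: r₁ = 6.82 × 1.496×10^8 = 1.020272×10^9 km; r₂ = 1.45 × 1.496×10^8 = 2.1692×10^8 km.
Transfer-ellipse semi-major axis a_t = (r₁ + r₂)/2 = (1.020272×10^9 + 2.1692×10^8)/2 = 6.18596×10^8 km.
Transfer time t = π√(a_t³/μ) = π√((6.18596×10^8)³ / 1.32390×10^11) = 1.328×10^8 s.
Converting: 1.328×10^8 s ÷ 86400 s/day = 1540 days.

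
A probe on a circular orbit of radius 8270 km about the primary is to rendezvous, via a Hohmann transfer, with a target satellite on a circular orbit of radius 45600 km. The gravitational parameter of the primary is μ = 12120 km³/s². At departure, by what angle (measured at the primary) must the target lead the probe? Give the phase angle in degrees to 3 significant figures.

φ = 98.3°

Transfer-ellipse semi-major axis a_t = (r₁ + r₂)/2 = (8270 + 45600)/2 = 26935 km.
Transfer time t = π√(a_t³/μ) = 1.261×10^5 s.
Target angular speed ω₂ = √(μ/r₂³) = 1.131×10^-5 rad/s.
Angle swept by the target during transfer: ω₂·t = 1.42619 rad = 81.71°.
Arrival is 180° from departure on the ellipse, so φ = 180° − 81.71° = 98.3°.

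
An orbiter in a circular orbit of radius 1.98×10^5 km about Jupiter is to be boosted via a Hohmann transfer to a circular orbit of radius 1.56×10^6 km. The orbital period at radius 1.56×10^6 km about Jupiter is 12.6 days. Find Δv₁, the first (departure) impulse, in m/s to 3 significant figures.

Δv₁ = 8400 m/s

From Kepler's third law T² = 4π²r³/μ at r = 1.56×10^6 km, T = 12.6 days = 12.6 × 86400 s = 1.08864×10^6 s: μ = 4π²r³/T² = 1.26463×10^8 km³/s².
The Hohmann ellipse has a_t = (r₁ + r₂)/2 = 8.790×10^5 km.
Circular speed at r = 1.980×10^5 km: v_c = √(μ/r) = 25.273 km/s.
Transfer-orbit speed at the same r (vis-viva, a = a_t): v_t = √[μ(2/r − 1/a_t)] = 33.668 km/s.
Δv₁ = |v_t − v_c| = |33.668 − 25.273| = 8.395 km/s.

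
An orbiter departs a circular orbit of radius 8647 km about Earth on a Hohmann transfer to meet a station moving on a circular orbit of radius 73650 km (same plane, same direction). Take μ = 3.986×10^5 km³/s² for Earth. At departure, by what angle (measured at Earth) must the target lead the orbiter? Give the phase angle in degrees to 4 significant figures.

φ = 104.8°

Transfer-ellipse semi-major axis a_t = (r₁ + r₂)/2 = (8647 + 73650)/2 = 41148.5 km.
Transfer time t = π√(a_t³/μ) = 41530 s.
Target angular speed ω₂ = √(μ/r₂³) = 3.159×10^-5 rad/s.
Angle swept by the target during transfer: ω₂·t = 1.312 rad = 75.17°.
The orbiter traverses 180° on the transfer ellipse, so the target must lead by 180° − 75.17° = 104.8°.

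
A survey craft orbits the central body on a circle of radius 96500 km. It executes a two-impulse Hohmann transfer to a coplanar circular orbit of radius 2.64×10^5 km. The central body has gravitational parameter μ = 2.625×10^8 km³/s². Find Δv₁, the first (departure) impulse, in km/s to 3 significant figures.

Δv₁ = 11.0 km/s

Transfer-ellipse semi-major axis a_t = (r₁ + r₂)/2 = (96500 + 2.640×10^5)/2 = 1.8025×10^5 km.
Circular speed at r = 96500 km: v_c = √(μ/r) = 52.16 km/s.
Transfer-orbit speed at the same r (vis-viva, a = a_t): v_t = √[μ(2/r − 1/a_t)] = 63.12 km/s.
Δv₁ = |v_t − v_c| = |63.12 − 52.16| = 10.96 km/s.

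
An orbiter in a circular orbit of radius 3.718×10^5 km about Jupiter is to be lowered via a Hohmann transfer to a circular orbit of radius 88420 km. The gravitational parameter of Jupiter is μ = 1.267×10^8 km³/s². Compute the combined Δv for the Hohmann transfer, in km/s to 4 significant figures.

Δv = 17.28 km/s

Semi-major axis of the transfer orbit: a_t = (3.718×10^5 + 88420)/2 = 2.3011×10^5 km.
At r₁ the circular-orbit speed is v₁ = √(μ/r₁) = 18.460 km/s.
On the transfer ellipse at r₁, v² = μ(2/r − 1/a) gives v_a = √[μ(2/r₁ − 1/a_t)] = 11.443 km/s.
First burn Δv₁ = |v_a − v₁| = 7.017 km/s.
At r₂, v₂ = √(μ/r₂) = 37.854 km/s.
Transfer-orbit speed at r₂: v_p = √[μ(2/r₂ − 1/a_t)] = 48.117 km/s.
Second burn Δv₂ = |v₂ − v_p| = 10.26 km/s.
Total Δv = Δv₁ + Δv₂ = 17.28 km/s.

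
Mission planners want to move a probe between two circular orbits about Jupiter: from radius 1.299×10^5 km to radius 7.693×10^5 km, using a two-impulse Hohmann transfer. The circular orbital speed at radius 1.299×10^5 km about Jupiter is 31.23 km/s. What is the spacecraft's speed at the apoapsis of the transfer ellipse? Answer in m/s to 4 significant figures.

v = 6898 m/s

From the circular-orbit relation v² = μ/r at r = 1.299×10^5 km: μ = v²r = (31.23)² × 1.299×10^5 = 1.26693×10^8 km³/s².
The Hohmann ellipse has a_t = (r₁ + r₂)/2 = 4.496×10^5 km.
The apoapsis of the transfer ellipse is at r = 7.693×10^5 km.
From the vis-viva equation, v = √[μ(2/r − 1/a_t)] = 6.898 km/s.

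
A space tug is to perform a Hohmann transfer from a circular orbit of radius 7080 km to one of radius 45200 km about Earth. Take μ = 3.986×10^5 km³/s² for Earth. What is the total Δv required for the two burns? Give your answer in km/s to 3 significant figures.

The Hohmann ellipse has a_t = (r₁ + r₂)/2 = 26140 km.
Circular speed at r₁: v₁ = √(μ/r₁) = √(3.986×10^5/7080) = 7.5033 km/s.
Transfer-orbit speed at r₁ (vis-viva): v_p = √[μ(2/r₁ − 1/a_t)] = 9.8666 km/s.
First burn Δv₁ = |v_p − v₁| = 2.363 km/s.
Circular speed at r₂: v₂ = √(μ/r₂) = 2.9696 km/s.
Transfer-orbit speed at r₂: v_a = √[μ(2/r₂ − 1/a_t)] = 1.5455 km/s.
Second burn Δv₂ = |v₂ − v_a| = 1.424 km/s.
Δv = Δv₁ + Δv₂ = 2.363 + 1.424 = 3.787 km/s.

Δv = 3.79 km/s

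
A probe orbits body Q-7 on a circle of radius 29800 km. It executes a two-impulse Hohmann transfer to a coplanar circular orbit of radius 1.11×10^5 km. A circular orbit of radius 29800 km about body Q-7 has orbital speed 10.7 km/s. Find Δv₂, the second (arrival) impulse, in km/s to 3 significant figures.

Δv₂ = 1.94 km/s

From the circular-orbit relation v² = μ/r at r = 29800 km: μ = v²r = (10.7)² × 29800 = 3.41180×10^6 km³/s².
Transfer-ellipse semi-major axis a_t = (r₁ + r₂)/2 = (29800 + 1.110×10^5)/2 = 70400 km.
Circular speed at r = 1.110×10^5 km: v_c = √(μ/r) = 5.544 km/s.
Vis-viva on the transfer ellipse at r = 1.110×10^5 km gives v_t = √[μ(2/r − 1/a_t)] = 3.607 km/s.
Δv₂ = |v_t − v_c| = |3.607 − 5.544| = 1.937 km/s.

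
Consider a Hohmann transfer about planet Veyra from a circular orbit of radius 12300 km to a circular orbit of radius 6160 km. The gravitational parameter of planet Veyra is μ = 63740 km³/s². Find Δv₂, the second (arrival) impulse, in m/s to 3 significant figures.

Semi-major axis of the transfer orbit: a_t = (12300 + 6160)/2 = 9230 km.
Circular speed at r = 6160 km: v_c = √(μ/r) = 3.21674 km/s.
Vis-viva on the transfer ellipse at r = 6160 km gives v_t = √[μ(2/r − 1/a_t)] = 3.71336 km/s.
Δv₂ = |v_t − v_c| = |3.71336 − 3.21674| = 0.4966 km/s.

Δv₂ = 497 m/s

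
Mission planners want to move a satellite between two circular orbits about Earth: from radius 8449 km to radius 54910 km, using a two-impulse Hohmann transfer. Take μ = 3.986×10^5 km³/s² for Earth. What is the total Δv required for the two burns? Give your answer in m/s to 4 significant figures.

Δv = 3477 m/s

Semi-major axis of the transfer orbit: a_t = (8449 + 54910)/2 = 31679.5 km.
At r₁ the circular-orbit speed is v₁ = √(μ/r₁) = 6.869 km/s.
Transfer-orbit speed at r₁ (vis-viva): v_p = √[μ(2/r₁ − 1/a_t)] = 9.043 km/s.
First burn Δv₁ = |v_p − v₁| = 2.174 km/s.
At r₂, v₂ = √(μ/r₂) = 2.694 km/s.
Transfer-orbit speed at r₂: v_a = √[μ(2/r₂ − 1/a_t)] = 1.391 km/s.
Second burn Δv₂ = |v₂ − v_a| = 1.303 km/s.
Total Δv = Δv₁ + Δv₂ = 3.477 km/s.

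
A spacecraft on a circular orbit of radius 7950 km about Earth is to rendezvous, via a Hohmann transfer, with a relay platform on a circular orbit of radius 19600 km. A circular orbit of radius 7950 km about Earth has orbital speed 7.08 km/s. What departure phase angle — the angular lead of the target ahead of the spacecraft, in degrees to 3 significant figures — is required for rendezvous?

φ = 73.9°

From the circular-orbit relation v² = μ/r at r = 7950 km: μ = v²r = (7.08)² × 7950 = 3.98505×10^5 km³/s².
Transfer-ellipse semi-major axis a_t = (r₁ + r₂)/2 = (7950 + 19600)/2 = 13775 km.
Transfer time t = π√(a_t³/μ) = 8046 s.
Target angular speed ω₂ = √(μ/r₂³) = 2.301×10^-4 rad/s.
Angle swept by the target during transfer: ω₂·t = 1.851 rad = 106.1°.
The spacecraft traverses 180° on the transfer ellipse, so the target must lead by 180° − 106.1° = 73.9°.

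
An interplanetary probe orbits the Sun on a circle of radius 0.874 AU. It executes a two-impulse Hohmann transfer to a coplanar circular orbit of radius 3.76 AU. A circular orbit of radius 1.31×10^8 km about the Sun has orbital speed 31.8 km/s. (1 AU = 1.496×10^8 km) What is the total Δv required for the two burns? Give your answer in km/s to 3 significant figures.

From the circular-orbit relation v² = μ/r at r = 1.31×10^8 km: μ = v²r = (31.8)² × 1.31×10^8 = 1.32472×10^11 km³/s².
In km: r₁ = 0.874 × 1.496×10^8 = 1.307504×10^8 km; r₂ = 3.76 × 1.496×10^8 = 5.62496×10^8 km.
Transfer-ellipse semi-major axis a_t = (r₁ + r₂)/2 = (1.307504×10^8 + 5.62496×10^8)/2 = 3.466232×10^8 km.
At r₁ the circular-orbit speed is v₁ = √(μ/r₁) = 31.830 km/s.
On the transfer ellipse at r₁, v² = μ(2/r − 1/a) gives v_p = √[μ(2/r₁ − 1/a_t)] = 40.548 km/s.
First burn Δv₁ = |v_p − v₁| = 8.718 km/s.
Circular speed at r₂: v₂ = √(μ/r₂) = 15.346 km/s.
Transfer-orbit speed at r₂: v_a = √[μ(2/r₂ − 1/a_t)] = 9.4253 km/s.
Second burn Δv₂ = |v₂ − v_a| = 5.921 km/s.
Total Δv = Δv₁ + Δv₂ = 14.64 km/s.

Δv = 14.6 km/s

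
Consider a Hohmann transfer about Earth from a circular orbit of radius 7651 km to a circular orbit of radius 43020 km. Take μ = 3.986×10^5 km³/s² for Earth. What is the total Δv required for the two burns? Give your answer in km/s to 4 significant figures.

Δv = 3.559 km/s

Transfer-ellipse semi-major axis a_t = (r₁ + r₂)/2 = (7651 + 43020)/2 = 25335.5 km.
At r₁ the circular-orbit speed is v₁ = √(μ/r₁) = 7.2179 km/s.
Transfer-orbit speed at r₁ (vis-viva equation): v_p = √[μ(2/r₁ − 1/a_t)] = 9.4055 km/s.
First burn Δv₁ = |v_p − v₁| = 2.188 km/s.
Circular speed at r₂: v₂ = √(μ/r₂) = 3.044 km/s.
Transfer-orbit speed at r₂: v_a = √[μ(2/r₂ − 1/a_t)] = 1.673 km/s.
Second burn Δv₂ = |v₂ − v_a| = 1.371 km/s.
Δv = Δv₁ + Δv₂ = 2.188 + 1.371 = 3.559 km/s.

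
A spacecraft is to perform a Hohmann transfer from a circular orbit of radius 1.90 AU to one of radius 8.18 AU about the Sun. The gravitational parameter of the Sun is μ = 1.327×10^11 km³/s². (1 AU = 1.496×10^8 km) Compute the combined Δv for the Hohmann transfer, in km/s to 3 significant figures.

In km: r₁ = 1.90 × 1.496×10^8 = 2.8424×10^8 km; r₂ = 8.18 × 1.496×10^8 = 1.223728×10^9 km.
Semi-major axis of the transfer orbit: a_t = (2.8424×10^8 + 1.223728×10^9)/2 = 7.53984×10^8 km.
At r₁ the circular-orbit speed is v₁ = √(μ/r₁) = 21.60692 km/s.
Transfer-orbit speed at r₁ (vis-viva): v_p = √[μ(2/r₁ − 1/a_t)] = 27.52671 km/s.
First burn Δv₁ = |v_p − v₁| = 5.91979 km/s.
Circular speed at r₂: v₂ = √(μ/r₂) = 10.41341 km/s.
Transfer-orbit speed at r₂: v_a = √[μ(2/r₂ − 1/a_t)] = 6.393734 km/s.
Second burn Δv₂ = |v₂ − v_a| = 4.01968 km/s.
Δv = Δv₁ + Δv₂ = 5.91979 + 4.01968 = 9.939 km/s.

Δv = 9.94 km/s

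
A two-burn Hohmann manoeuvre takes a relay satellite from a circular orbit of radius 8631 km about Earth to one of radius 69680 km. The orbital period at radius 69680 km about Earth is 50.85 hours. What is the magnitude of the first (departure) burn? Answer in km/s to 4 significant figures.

From Kepler's third law T² = 4π²r³/μ at r = 69680 km, T = 50.85 hours = 50.85 × 3600 s = 1.8306×10^5 s: μ = 4π²r³/T² = 3.98563×10^5 km³/s².
Semi-major axis of the transfer orbit: a_t = (8631 + 69680)/2 = 39155.5 km.
On the circular orbit at r = 8631 km, v_c = √(μ/r) = 6.795 km/s.
Vis-viva on the transfer ellipse at r = 8631 km gives v_t = √[μ(2/r − 1/a_t)] = 9.065 km/s.
Δv₁ = |v_t − v_c| = |9.065 − 6.795| = 2.270 km/s.

Δv₁ = 2.270 km/s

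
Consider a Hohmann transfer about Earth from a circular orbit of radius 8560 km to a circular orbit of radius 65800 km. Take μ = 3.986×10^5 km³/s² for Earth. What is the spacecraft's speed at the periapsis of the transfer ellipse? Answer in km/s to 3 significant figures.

v = 9.08 km/s

The Hohmann ellipse has a_t = (r₁ + r₂)/2 = 37180 km.
The periapsis of the transfer ellipse is at r = 8560 km.
Applying v² = μ(2/r − 1/a_t): v = 9.078 km/s.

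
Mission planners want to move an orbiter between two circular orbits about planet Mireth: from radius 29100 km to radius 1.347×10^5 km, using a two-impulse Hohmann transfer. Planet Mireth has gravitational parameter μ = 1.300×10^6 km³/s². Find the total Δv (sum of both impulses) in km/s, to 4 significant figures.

The Hohmann ellipse has a_t = (r₁ + r₂)/2 = 81900 km.
Circular speed at r₁: v₁ = √(μ/r₁) = √(1.300×10^6/29100) = 6.684 km/s.
Transfer-orbit speed at r₁ (vis-viva): v_p = √[μ(2/r₁ − 1/a_t)] = 8.572 km/s.
First burn Δv₁ = |v_p − v₁| = 1.888 km/s.
At r₂, v₂ = √(μ/r₂) = 3.107 km/s.
Transfer-orbit speed at r₂: v_a = √[μ(2/r₂ − 1/a_t)] = 1.852 km/s.
Second burn Δv₂ = |v₂ − v_a| = 1.255 km/s.
Δv = Δv₁ + Δv₂ = 1.888 + 1.255 = 3.143 km/s.

Δv = 3.143 km/s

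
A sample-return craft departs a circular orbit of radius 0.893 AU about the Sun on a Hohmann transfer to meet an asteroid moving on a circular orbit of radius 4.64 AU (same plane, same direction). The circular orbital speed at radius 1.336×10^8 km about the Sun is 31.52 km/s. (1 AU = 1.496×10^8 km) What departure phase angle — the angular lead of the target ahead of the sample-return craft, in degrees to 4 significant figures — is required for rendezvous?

From the circular-orbit relation v² = μ/r at r = 1.336×10^8 km: μ = v²r = (31.52)² × 1.336×10^8 = 1.32733×10^11 km³/s².
In km: r₁ = 0.893 × 1.496×10^8 = 1.335928×10^8 km; r₂ = 4.64 × 1.496×10^8 = 6.94144×10^8 km.
Transfer-ellipse semi-major axis a_t = (r₁ + r₂)/2 = (1.335928×10^8 + 6.94144×10^8)/2 = 4.138684×10^8 km.
Transfer time t = π√(a_t³/μ) = 7.2603×10^7 s.
The target's mean motion on its circular orbit is ω₂ = √(μ/r₂³) = 1.9921×10^-8 rad/s.
Angle swept by the target during transfer: ω₂·t = 1.4463 rad = 82.87°.
The sample-return craft traverses 180° on the transfer ellipse, so the target must lead by 180° − 82.87° = 97.13°.

φ = 97.13°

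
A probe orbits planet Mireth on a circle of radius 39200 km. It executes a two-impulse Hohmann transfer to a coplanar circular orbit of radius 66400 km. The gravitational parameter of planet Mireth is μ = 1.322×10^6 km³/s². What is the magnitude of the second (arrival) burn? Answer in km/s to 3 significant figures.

The Hohmann ellipse has a_t = (r₁ + r₂)/2 = 52800 km.
Circular speed at r = 66400 km: v_c = √(μ/r) = 4.46202 km/s.
Vis-viva on the transfer ellipse at r = 66400 km gives v_t = √[μ(2/r − 1/a_t)] = 3.84466 km/s.
Δv₂ = |v_t − v_c| = |3.84466 − 4.46202| = 0.6174 km/s.

Δv₂ = 0.617 km/s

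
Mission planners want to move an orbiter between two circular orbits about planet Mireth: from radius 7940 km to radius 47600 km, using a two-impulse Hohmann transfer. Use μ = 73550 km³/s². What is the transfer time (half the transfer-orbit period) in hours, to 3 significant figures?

t = 14.9 hours

Semi-major axis of the transfer orbit: a_t = (7940 + 47600)/2 = 27770 km.
By Kepler's third law the transfer-orbit period is T = 2π√(a_t³/μ), so t = T/2 = 53610 s.
Converting: 53610 s ÷ 3600 s/hour = 14.9 hours.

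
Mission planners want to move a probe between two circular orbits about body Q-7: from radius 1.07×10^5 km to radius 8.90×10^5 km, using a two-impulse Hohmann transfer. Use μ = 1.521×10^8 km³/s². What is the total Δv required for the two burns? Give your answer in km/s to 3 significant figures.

Transfer-ellipse semi-major axis a_t = (r₁ + r₂)/2 = (1.070×10^5 + 8.900×10^5)/2 = 4.985×10^5 km.
At r₁ the circular-orbit speed is v₁ = √(μ/r₁) = 37.703 km/s.
On the transfer ellipse at r₁, vis-viva gives v_p = √[μ(2/r₁ − 1/a_t)] = 50.377 km/s.
First burn Δv₁ = |v_p − v₁| = 12.67 km/s.
Circular speed at r₂: v₂ = √(μ/r₂) = 13.073 km/s.
Transfer-orbit speed at r₂: v_a = √[μ(2/r₂ − 1/a_t)] = 6.0566 km/s.
Second burn Δv₂ = |v₂ − v_a| = 7.016 km/s.
Δv = Δv₁ + Δv₂ = 12.67 + 7.016 = 19.69 km/s.

Δv = 19.7 km/s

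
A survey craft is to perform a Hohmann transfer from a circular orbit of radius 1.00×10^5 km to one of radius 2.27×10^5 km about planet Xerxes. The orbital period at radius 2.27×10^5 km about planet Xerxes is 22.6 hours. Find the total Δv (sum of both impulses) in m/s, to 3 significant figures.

From Kepler's third law T² = 4π²r³/μ at r = 2.27×10^5 km, T = 22.6 hours = 22.6 × 3600 s = 81360 s: μ = 4π²r³/T² = 6.97614×10^7 km³/s².
The Hohmann ellipse has a_t = (r₁ + r₂)/2 = 1.635×10^5 km.
At r₁ the circular-orbit speed is v₁ = √(μ/r₁) = 26.4124 km/s.
On the transfer ellipse at r₁, vis-viva equation gives v_p = √[μ(2/r₁ − 1/a_t)] = 31.1216 km/s.
First burn Δv₁ = |v_p − v₁| = 4.709 km/s.
Circular speed at r₂: v₂ = √(μ/r₂) = 17.531 km/s.
Transfer-orbit speed at r₂: v_a = √[μ(2/r₂ − 1/a_t)] = 13.710 km/s.
Second burn Δv₂ = |v₂ − v_a| = 3.821 km/s.
Total Δv = Δv₁ + Δv₂ = 8.530 km/s.

Δv = 8530 m/s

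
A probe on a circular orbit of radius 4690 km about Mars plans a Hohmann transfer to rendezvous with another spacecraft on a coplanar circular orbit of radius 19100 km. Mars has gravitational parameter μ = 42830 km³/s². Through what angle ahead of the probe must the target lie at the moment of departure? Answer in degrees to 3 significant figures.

φ = 91.5°

Semi-major axis of the transfer orbit: a_t = (4690 + 19100)/2 = 11895 km.
The half-period of the transfer ellipse is t = π√(a_t³/μ) = 19690 s.
The target's mean motion on its circular orbit is ω₂ = √(μ/r₂³) = 7.840×10^-5 rad/s.
Angle swept by the target during transfer: ω₂·t = 1.544 rad = 88.46°.
Arrival is 180° from departure on the ellipse, so φ = 180° − 88.46° = 91.5°.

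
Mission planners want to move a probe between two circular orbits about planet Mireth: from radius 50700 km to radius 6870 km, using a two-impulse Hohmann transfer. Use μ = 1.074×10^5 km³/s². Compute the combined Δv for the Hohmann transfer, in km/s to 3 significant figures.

Transfer-ellipse semi-major axis a_t = (r₁ + r₂)/2 = (50700 + 6870)/2 = 28785 km.
At r₁ the circular-orbit speed is v₁ = √(μ/r₁) = 1.45545 km/s.
Transfer-orbit speed at r₁ (vis-viva): v_a = √[μ(2/r₁ − 1/a_t)] = 0.711039 km/s.
First burn Δv₁ = |v_a − v₁| = 0.7444 km/s.
Circular speed at r₂: v₂ = √(μ/r₂) = 3.95388 km/s.
Transfer-orbit speed at r₂: v_p = √[μ(2/r₂ − 1/a_t)] = 5.24741 km/s.
Second burn Δv₂ = |v₂ − v_p| = 1.294 km/s.
Δv = Δv₁ + Δv₂ = 0.7444 + 1.294 = 2.038 km/s.

Δv = 2.04 km/s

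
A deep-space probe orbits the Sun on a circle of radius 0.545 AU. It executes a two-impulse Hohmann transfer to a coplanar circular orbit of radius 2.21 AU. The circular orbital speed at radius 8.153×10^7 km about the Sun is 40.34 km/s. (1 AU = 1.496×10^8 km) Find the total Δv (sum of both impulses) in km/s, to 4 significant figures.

From the circular-orbit relation v² = μ/r at r = 8.153×10^7 km: μ = v²r = (40.34)² × 8.153×10^7 = 1.32675×10^11 km³/s².
In km: r₁ = 0.545 × 1.496×10^8 = 8.1532×10^7 km; r₂ = 2.21 × 1.496×10^8 = 3.30616×10^8 km.
The Hohmann ellipse has a_t = (r₁ + r₂)/2 = 2.06074×10^8 km.
At r₁ the circular-orbit speed is v₁ = √(μ/r₁) = 40.34 km/s.
Transfer-orbit speed at r₁ (vis-viva): v_p = √[μ(2/r₁ − 1/a_t)] = 51.10 km/s.
First burn Δv₁ = |v_p − v₁| = 10.76 km/s.
At r₂, v₂ = √(μ/r₂) = 20.032 km/s.
Transfer-orbit speed at r₂: v_a = √[μ(2/r₂ − 1/a_t)] = 12.600 km/s.
Second burn Δv₂ = |v₂ − v_a| = 7.432 km/s.
Δv = Δv₁ + Δv₂ = 10.76 + 7.432 = 18.19 km/s.

Δv = 18.19 km/s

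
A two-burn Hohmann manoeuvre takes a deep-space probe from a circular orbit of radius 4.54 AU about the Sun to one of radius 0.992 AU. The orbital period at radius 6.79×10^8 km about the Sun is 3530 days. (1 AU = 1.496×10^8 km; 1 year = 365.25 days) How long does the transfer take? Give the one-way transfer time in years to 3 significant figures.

From Kepler's third law T² = 4π²r³/μ at r = 6.79×10^8 km, T = 3530 days = 3530 × 86400 s = 3.04992×10^8 s: μ = 4π²r³/T² = 1.32859×10^11 km³/s².
In km: r₁ = 4.54 × 1.496×10^8 = 6.79184×10^8 km; r₂ = 0.992 × 1.496×10^8 = 1.484032×10^8 km.
Semi-major axis of the transfer orbit: a_t = (6.79184×10^8 + 1.484032×10^8)/2 = 4.137936×10^8 km.
Transfer time t = π√(a_t³/μ) = π√((4.137936×10^8)³ / 1.32859×10^11) = 7.255×10^7 s.
Converting: 7.255×10^7 s ÷ 3.15576×10^7 s/year (365.25 × 86400) = 2.30 years.

t = 2.30 years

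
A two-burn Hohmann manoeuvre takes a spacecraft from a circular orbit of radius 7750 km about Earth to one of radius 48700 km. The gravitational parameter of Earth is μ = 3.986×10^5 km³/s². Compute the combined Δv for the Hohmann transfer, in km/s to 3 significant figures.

The Hohmann ellipse has a_t = (r₁ + r₂)/2 = 28225 km.
At r₁ the circular-orbit speed is v₁ = √(μ/r₁) = 7.17163 km/s.
On the transfer ellipse at r₁, vis-viva equation gives v_p = √[μ(2/r₁ − 1/a_t)] = 9.42031 km/s.
First burn Δv₁ = |v_p − v₁| = 2.24868 km/s.
Circular speed at r₂: v₂ = √(μ/r₂) = 2.86091 km/s.
Transfer-orbit speed at r₂: v_a = √[μ(2/r₂ − 1/a_t)] = 1.49913 km/s.
Second burn Δv₂ = |v₂ − v_a| = 1.36178 km/s.
Δv = Δv₁ + Δv₂ = 2.24868 + 1.36178 = 3.610 km/s.

Δv = 3.61 km/s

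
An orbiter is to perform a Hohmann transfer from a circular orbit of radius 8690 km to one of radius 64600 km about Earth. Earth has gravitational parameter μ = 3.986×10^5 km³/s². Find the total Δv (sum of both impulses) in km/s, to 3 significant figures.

Semi-major axis of the transfer orbit: a_t = (8690 + 64600)/2 = 36645 km.
Circular speed at r₁: v₁ = √(μ/r₁) = √(3.986×10^5/8690) = 6.77265 km/s.
Transfer-orbit speed at r₁ (v² = μ(2/r − 1/a)): v_p = √[μ(2/r₁ − 1/a_t)] = 8.99224 km/s.
First burn Δv₁ = |v_p − v₁| = 2.220 km/s.
Circular speed at r₂: v₂ = √(μ/r₂) = 2.484 km/s.
Transfer-orbit speed at r₂: v_a = √[μ(2/r₂ − 1/a_t)] = 1.210 km/s.
Second burn Δv₂ = |v₂ − v_a| = 1.274 km/s.
Δv = Δv₁ + Δv₂ = 2.220 + 1.274 = 3.494 km/s.

Δv = 3.49 km/s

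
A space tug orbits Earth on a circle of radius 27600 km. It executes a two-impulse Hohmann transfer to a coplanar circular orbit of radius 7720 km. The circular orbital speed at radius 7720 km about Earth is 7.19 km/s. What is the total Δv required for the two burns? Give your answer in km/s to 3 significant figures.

From the circular-orbit relation v² = μ/r at r = 7720 km: μ = v²r = (7.19)² × 7720 = 3.99094×10^5 km³/s².
The Hohmann ellipse has a_t = (r₁ + r₂)/2 = 17660 km.
At r₁ the circular-orbit speed is v₁ = √(μ/r₁) = 3.8026 km/s.
On the transfer ellipse at r₁, v² = μ(2/r − 1/a) gives v_a = √[μ(2/r₁ − 1/a_t)] = 2.5142 km/s.
First burn Δv₁ = |v_a − v₁| = 1.288 km/s.
Circular speed at r₂: v₂ = √(μ/r₂) = 7.190 km/s.
Transfer-orbit speed at r₂: v_p = √[μ(2/r₂ − 1/a_t)] = 8.989 km/s.
Second burn Δv₂ = |v₂ − v_p| = 1.799 km/s.
Δv = Δv₁ + Δv₂ = 1.288 + 1.799 = 3.087 km/s.

Δv = 3.09 km/s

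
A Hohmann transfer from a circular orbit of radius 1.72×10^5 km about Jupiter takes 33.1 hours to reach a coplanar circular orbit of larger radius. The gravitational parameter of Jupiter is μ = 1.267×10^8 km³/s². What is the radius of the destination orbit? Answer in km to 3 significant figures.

Transfer time t = 33.1 hours = 1.1916×10^5 s, and t = π√(a_t³/μ).
So a_t = (μ t²/π²)^(1/3) = (1.267×10^8 × (1.1916×10^5)² / π²)^(1/3) = 5.6700×10^5 km.
Since a_t = (r₁ + r₂)/2, r₂ = 2a_t − r₁ = 2×5.6700×10^5 − 1.720×10^5 = 9.620×10^5 km.

r₂ = 9.62×10^5 km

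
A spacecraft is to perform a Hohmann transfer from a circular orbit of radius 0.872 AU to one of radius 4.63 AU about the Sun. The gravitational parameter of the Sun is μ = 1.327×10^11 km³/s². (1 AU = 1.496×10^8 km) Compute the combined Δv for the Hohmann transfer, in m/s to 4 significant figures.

Δv = 15530 m/s

In km: r₁ = 0.872 × 1.496×10^8 = 1.304512×10^8 km; r₂ = 4.63 × 1.496×10^8 = 6.92648×10^8 km.
The Hohmann ellipse has a_t = (r₁ + r₂)/2 = 4.115496×10^8 km.
Circular speed at r₁: v₁ = √(μ/r₁) = √(1.327×10^11/1.304512×10^8) = 31.894 km/s.
On the transfer ellipse at r₁, v² = μ(2/r − 1/a) gives v_p = √[μ(2/r₁ − 1/a_t)] = 41.377 km/s.
First burn Δv₁ = |v_p − v₁| = 9.483 km/s.
At r₂, v₂ = √(μ/r₂) = 13.8414 km/s.
Transfer-orbit speed at r₂: v_a = √[μ(2/r₂ − 1/a_t)] = 7.79277 km/s.
Second burn Δv₂ = |v₂ − v_a| = 6.049 km/s.
Δv = Δv₁ + Δv₂ = 9.483 + 6.049 = 15.53 km/s.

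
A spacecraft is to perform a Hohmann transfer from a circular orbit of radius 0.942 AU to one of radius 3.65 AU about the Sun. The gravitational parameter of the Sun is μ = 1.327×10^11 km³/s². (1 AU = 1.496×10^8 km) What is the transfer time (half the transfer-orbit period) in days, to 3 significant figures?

t = 635 days

In km: r₁ = 0.942 × 1.496×10^8 = 1.409232×10^8 km; r₂ = 3.65 × 1.496×10^8 = 5.4604×10^8 km.
The Hohmann ellipse has a_t = (r₁ + r₂)/2 = 3.434816×10^8 km.
By Kepler's third law the transfer-orbit period is T = 2π√(a_t³/μ), so t = T/2 = 5.490×10^7 s.
Converting: 5.490×10^7 s ÷ 86400 s/day = 635 days.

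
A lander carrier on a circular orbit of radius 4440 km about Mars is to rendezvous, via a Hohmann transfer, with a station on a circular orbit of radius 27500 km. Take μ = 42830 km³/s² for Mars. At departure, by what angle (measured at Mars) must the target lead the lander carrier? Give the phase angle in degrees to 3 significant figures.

Semi-major axis of the transfer orbit: a_t = (4440 + 27500)/2 = 15970 km.
Transfer time t = π√(a_t³/μ) = 30636 s.
The target's mean motion on its circular orbit is ω₂ = √(μ/r₂³) = 4.5381×10^-5 rad/s.
Angle swept by the target during transfer: ω₂·t = 1.3903 rad = 79.66°.
Arrival is 180° from departure on the ellipse, so φ = 180° − 79.66° = 100°.

φ = 100°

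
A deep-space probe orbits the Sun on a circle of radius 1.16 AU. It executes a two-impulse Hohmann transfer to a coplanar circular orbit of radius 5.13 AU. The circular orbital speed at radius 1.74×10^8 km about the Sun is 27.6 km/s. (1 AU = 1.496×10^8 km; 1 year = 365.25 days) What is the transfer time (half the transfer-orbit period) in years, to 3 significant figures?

t = 2.79 years

From the circular-orbit relation v² = μ/r at r = 1.74×10^8 km: μ = v²r = (27.6)² × 1.74×10^8 = 1.32546×10^11 km³/s².
In km: r₁ = 1.16 × 1.496×10^8 = 1.73536×10^8 km; r₂ = 5.13 × 1.496×10^8 = 7.67448×10^8 km.
Transfer-ellipse semi-major axis a_t = (r₁ + r₂)/2 = (1.73536×10^8 + 7.67448×10^8)/2 = 4.70492×10^8 km.
Half the transfer-orbit period gives t = π√(a_t³/μ) = 8.806×10^7 s.
Converting: 8.806×10^7 s ÷ 3.15576×10^7 s/year (365.25 × 86400) = 2.79 years.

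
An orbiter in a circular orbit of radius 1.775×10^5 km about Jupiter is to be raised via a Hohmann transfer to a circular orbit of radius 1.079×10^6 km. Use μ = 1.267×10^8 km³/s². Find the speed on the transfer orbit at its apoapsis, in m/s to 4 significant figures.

The Hohmann ellipse has a_t = (r₁ + r₂)/2 = 6.2825×10^5 km.
At apoapsis, r = 1.079×10^6 km.
From the vis-viva equation, v = √[μ(2/r − 1/a_t)] = 5.760 km/s.

v = 5760 m/s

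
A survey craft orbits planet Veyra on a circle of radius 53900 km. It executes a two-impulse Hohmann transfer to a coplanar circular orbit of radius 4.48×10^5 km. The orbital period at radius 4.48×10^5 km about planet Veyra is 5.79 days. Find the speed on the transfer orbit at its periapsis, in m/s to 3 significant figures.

v = 21700 m/s

From Kepler's third law T² = 4π²r³/μ at r = 4.48×10^5 km, T = 5.79 days = 5.79 × 86400 s = 5.00256×10^5 s: μ = 4π²r³/T² = 1.41843×10^7 km³/s².
The Hohmann ellipse has a_t = (r₁ + r₂)/2 = 2.5095×10^5 km.
At periapsis, r = 53900 km.
Vis-viva: v = √[μ(2/r − 1/a_t)] = √[1.41843×10^7 × (2/53900 − 1/2.5095×10^5)] = 21.67 km/s.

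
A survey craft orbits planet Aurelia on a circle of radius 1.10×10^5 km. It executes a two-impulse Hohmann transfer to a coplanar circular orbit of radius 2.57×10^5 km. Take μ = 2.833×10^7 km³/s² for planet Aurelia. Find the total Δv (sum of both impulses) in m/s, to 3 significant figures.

Δv = 5310 m/s

Transfer-ellipse semi-major axis a_t = (r₁ + r₂)/2 = (1.100×10^5 + 2.570×10^5)/2 = 1.835×10^5 km.
Circular speed at r₁: v₁ = √(μ/r₁) = √(2.833×10^7/1.100×10^5) = 16.048 km/s.
Transfer-orbit speed at r₁ (vis-viva): v_p = √[μ(2/r₁ − 1/a_t)] = 18.992 km/s.
First burn Δv₁ = |v_p − v₁| = 2.944 km/s.
Circular speed at r₂: v₂ = √(μ/r₂) = 10.499 km/s.
Transfer-orbit speed at r₂: v_a = √[μ(2/r₂ − 1/a_t)] = 8.1290 km/s.
Second burn Δv₂ = |v₂ − v_a| = 2.370 km/s.
Δv = Δv₁ + Δv₂ = 2.944 + 2.370 = 5.314 km/s.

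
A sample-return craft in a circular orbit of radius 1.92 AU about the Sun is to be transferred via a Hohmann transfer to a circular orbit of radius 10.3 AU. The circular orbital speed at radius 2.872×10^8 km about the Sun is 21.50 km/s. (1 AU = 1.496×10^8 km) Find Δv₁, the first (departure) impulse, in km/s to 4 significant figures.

Δv₁ = 6.415 km/s

From the circular-orbit relation v² = μ/r at r = 2.872×10^8 km: μ = v²r = (21.50)² × 2.872×10^8 = 1.32758×10^11 km³/s².
In km: r₁ = 1.92 × 1.496×10^8 = 2.87232×10^8 km; r₂ = 10.3 × 1.496×10^8 = 1.54088×10^9 km.
Transfer-ellipse semi-major axis a_t = (r₁ + r₂)/2 = (2.87232×10^8 + 1.54088×10^9)/2 = 9.14056×10^8 km.
On the circular orbit at r = 2.87232×10^8 km, v_c = √(μ/r) = 21.4988 km/s.
Transfer-orbit speed at the same r (vis-viva, a = a_t): v_t = √[μ(2/r − 1/a_t)] = 27.9134 km/s.
Δv₁ = |v_t − v_c| = |27.9134 − 21.4988| = 6.415 km/s.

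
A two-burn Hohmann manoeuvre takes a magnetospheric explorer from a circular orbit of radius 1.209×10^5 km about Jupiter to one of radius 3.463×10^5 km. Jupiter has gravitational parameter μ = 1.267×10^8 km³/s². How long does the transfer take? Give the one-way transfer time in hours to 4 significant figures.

t = 8.753 hours

The Hohmann ellipse has a_t = (r₁ + r₂)/2 = 2.336×10^5 km.
Half the transfer-orbit period gives t = π√(a_t³/μ) = 31510 s.
Converting: 31510 s ÷ 3600 s/hour = 8.753 hours.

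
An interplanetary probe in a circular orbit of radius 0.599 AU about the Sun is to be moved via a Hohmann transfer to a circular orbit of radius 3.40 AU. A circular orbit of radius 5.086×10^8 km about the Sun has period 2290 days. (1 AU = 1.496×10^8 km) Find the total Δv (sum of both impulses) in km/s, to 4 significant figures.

Δv = 19.01 km/s

From Kepler's third law T² = 4π²r³/μ at r = 5.086×10^8 km, T = 2290 days = 2290 × 86400 s = 1.97856×10^8 s: μ = 4π²r³/T² = 1.32675×10^11 km³/s².
In km: r₁ = 0.599 × 1.496×10^8 = 8.96104×10^7 km; r₂ = 3.40 × 1.496×10^8 = 5.0864×10^8 km.
Transfer-ellipse semi-major axis a_t = (r₁ + r₂)/2 = (8.96104×10^7 + 5.0864×10^8)/2 = 2.991252×10^8 km.
At r₁ the circular-orbit speed is v₁ = √(μ/r₁) = 38.48 km/s.
Transfer-orbit speed at r₁ (vis-viva equation): v_p = √[μ(2/r₁ − 1/a_t)] = 50.18 km/s.
First burn Δv₁ = |v_p − v₁| = 11.70 km/s.
Circular speed at r₂: v₂ = √(μ/r₂) = 16.151 km/s.
Transfer-orbit speed at r₂: v_a = √[μ(2/r₂ − 1/a_t)] = 8.8398 km/s.
Second burn Δv₂ = |v₂ − v_a| = 7.311 km/s.
Δv = Δv₁ + Δv₂ = 11.70 + 7.311 = 19.01 km/s.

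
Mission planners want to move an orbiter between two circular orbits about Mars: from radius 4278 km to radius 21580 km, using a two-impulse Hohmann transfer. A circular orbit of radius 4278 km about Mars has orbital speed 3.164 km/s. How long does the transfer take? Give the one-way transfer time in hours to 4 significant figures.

From the circular-orbit relation v² = μ/r at r = 4278 km: μ = v²r = (3.164)² × 4278 = 42826.6 km³/s².
Transfer-ellipse semi-major axis a_t = (r₁ + r₂)/2 = (4278 + 21580)/2 = 12929 km.
By Kepler's third law the transfer-orbit period is T = 2π√(a_t³/μ), so t = T/2 = 22317 s.
Converting: 22317 s ÷ 3600 s/hour = 6.199 hours.

t = 6.199 hours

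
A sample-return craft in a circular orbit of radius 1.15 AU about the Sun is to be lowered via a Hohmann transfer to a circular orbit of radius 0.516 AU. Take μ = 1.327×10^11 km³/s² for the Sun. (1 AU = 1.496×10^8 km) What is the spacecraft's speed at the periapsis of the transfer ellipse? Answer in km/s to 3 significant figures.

v = 48.7 km/s

In km: r₁ = 1.15 × 1.496×10^8 = 1.7204×10^8 km; r₂ = 0.516 × 1.496×10^8 = 7.71936×10^7 km.
The Hohmann ellipse has a_t = (r₁ + r₂)/2 = 1.246168×10^8 km.
The periapsis of the transfer ellipse is at r = 7.71936×10^7 km.
Vis-viva: v = √[μ(2/r − 1/a_t)] = √[1.327×10^11 × (2/7.71936×10^7 − 1/1.246168×10^8)] = 48.72 km/s.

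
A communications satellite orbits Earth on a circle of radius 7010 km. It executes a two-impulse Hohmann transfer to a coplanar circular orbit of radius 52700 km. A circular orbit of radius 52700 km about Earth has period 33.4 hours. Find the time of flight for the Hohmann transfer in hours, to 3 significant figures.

From Kepler's third law T² = 4π²r³/μ at r = 52700 km, T = 33.4 hours = 33.4 × 3600 s = 1.2024×10^5 s: μ = 4π²r³/T² = 3.99663×10^5 km³/s².
The Hohmann ellipse has a_t = (r₁ + r₂)/2 = 29855 km.
Transfer time t = π√(a_t³/μ) = π√((29855)³ / 3.99663×10^5) = 25630 s.
Converting: 25630 s ÷ 3600 s/hour = 7.12 hours.

t = 7.12 hours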